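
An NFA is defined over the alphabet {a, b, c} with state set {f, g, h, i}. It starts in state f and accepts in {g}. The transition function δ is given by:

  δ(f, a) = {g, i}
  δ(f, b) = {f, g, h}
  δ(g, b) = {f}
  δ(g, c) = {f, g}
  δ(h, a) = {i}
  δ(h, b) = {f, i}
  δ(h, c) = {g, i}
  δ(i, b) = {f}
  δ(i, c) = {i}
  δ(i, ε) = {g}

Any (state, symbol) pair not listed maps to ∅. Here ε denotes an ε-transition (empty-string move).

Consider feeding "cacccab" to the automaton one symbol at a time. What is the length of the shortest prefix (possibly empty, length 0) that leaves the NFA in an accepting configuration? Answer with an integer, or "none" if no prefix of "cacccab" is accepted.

none

Start in {f}.
Read 'c': f→∅; now ∅.
The set is empty and remains empty for the remaining 6 symbols.
No reachable set along the way intersects F.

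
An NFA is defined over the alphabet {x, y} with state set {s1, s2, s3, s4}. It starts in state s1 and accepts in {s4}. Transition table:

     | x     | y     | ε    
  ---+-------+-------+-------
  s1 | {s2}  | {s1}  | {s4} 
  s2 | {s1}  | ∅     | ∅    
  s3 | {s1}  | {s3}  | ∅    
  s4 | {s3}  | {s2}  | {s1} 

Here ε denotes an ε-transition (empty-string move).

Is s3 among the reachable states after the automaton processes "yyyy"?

Start: ε-closure({s1}) = {s1, s4}.
Read 'y': {s1, s4} → {s1, s2, s4}.
Read 'y': {s1, s2, s4} → {s1, s2, s4}.
Read 'y': {s1, s2, s4} → {s1, s2, s4}.
Read 'y': {s1, s2, s4} → {s1, s2, s4}.
State s3 is not in {s1, s2, s4}.

No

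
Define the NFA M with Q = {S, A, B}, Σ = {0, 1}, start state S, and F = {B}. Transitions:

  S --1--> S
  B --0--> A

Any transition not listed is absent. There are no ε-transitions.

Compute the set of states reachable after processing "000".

∅

Start in {S}.
Read '0': {S} → ∅.
The set is empty and remains empty for the remaining 2 symbols.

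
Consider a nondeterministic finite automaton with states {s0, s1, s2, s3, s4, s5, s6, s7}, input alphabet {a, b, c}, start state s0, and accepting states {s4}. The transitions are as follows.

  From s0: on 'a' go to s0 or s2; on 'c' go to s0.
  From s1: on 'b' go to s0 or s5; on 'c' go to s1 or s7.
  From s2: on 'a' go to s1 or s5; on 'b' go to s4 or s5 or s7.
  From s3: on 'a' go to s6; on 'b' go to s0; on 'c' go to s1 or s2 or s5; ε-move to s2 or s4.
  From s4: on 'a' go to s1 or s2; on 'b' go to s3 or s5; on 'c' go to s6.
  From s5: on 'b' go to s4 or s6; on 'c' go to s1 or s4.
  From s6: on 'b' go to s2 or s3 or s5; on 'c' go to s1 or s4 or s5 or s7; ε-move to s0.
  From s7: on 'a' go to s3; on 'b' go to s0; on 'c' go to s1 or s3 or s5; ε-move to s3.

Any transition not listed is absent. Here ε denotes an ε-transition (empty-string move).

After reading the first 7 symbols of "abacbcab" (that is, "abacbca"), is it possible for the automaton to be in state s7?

No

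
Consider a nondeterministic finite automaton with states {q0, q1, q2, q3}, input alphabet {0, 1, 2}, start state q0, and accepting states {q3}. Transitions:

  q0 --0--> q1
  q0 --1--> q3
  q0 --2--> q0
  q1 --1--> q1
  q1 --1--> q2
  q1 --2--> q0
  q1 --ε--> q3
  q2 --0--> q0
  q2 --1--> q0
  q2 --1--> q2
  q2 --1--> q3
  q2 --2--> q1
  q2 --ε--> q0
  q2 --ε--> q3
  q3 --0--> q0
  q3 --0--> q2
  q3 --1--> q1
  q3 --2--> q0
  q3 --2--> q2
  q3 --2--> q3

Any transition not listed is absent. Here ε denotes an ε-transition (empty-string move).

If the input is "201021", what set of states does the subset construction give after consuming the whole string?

{q0, q1, q2, q3}

Start in {q0}.
Read '2': {q0} → {q0}.
Read '0': {q0} → {q1, q3}.
Read '1': {q1, q3} → {q0, q1, q2, q3}.
Read '0': {q0, q1, q2, q3} → {q0, q1, q2, q3}.
Read '2': {q0, q1, q2, q3} → {q0, q1, q2, q3}.
Read '1': {q0, q1, q2, q3} → {q0, q1, q2, q3}.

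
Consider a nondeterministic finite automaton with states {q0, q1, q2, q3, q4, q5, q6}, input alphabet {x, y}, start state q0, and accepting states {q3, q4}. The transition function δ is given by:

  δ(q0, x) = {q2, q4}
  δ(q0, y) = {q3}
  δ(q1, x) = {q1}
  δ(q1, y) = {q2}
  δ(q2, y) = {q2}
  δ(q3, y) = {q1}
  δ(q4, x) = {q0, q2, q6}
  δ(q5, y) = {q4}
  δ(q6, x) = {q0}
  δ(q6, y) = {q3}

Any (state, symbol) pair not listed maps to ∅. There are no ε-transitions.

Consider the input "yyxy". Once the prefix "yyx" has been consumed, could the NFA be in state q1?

Yes

Start in {q0}.
Read 'y': {q0} → {q3}.
Read 'y': {q3} → {q1}.
Read 'x': {q1} → {q1}.
State q1 is in {q1}.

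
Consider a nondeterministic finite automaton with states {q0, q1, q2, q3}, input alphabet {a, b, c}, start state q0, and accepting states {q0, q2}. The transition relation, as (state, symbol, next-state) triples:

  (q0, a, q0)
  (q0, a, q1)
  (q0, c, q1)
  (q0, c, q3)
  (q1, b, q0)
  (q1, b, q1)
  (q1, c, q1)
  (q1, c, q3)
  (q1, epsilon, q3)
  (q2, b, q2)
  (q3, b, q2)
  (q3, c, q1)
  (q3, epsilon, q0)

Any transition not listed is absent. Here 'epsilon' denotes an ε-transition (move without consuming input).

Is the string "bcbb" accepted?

Start in {q0}.
Read 'b': {q0} → ∅.
The set is empty and remains empty for the remaining 3 symbols.
The final set ∅ contains no accepting state.

No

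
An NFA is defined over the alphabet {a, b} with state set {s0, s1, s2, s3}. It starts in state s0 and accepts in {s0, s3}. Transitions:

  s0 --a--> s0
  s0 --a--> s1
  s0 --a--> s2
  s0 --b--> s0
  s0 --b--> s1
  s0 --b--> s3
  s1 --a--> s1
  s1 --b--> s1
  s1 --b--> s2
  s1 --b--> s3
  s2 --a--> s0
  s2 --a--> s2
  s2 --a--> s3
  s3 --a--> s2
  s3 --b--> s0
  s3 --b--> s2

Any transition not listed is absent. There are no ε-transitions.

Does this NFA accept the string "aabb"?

Start in {s0}.
Read 'a': s0→{s0, s1, s2}; now {s0, s1, s2}.
Read 'a': s0→{s0, s1, s2}, s1→{s1}, s2→{s0, s2, s3}; now {s0, s1, s2, s3}.
Read 'b': s0→{s0, s1, s3}, s1→{s1, s2, s3}, s2→∅, s3→{s0, s2}; now {s0, s1, s2, s3}.
Read 'b': s0→{s0, s1, s3}, s1→{s1, s2, s3}, s2→∅, s3→{s0, s2}; now {s0, s1, s2, s3}.
The final set {s0, s1, s2, s3} contains the accepting states s0, s3.

Yes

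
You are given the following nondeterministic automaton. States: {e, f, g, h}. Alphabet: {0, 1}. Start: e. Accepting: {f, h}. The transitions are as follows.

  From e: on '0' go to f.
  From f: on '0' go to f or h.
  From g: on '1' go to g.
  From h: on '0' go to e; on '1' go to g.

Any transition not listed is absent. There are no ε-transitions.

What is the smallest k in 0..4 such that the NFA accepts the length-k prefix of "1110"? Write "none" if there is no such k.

none

Start in {e}.
Read '1': e→∅; now ∅.
The set is empty and remains empty for the remaining 3 symbols.
No reachable set along the way intersects F.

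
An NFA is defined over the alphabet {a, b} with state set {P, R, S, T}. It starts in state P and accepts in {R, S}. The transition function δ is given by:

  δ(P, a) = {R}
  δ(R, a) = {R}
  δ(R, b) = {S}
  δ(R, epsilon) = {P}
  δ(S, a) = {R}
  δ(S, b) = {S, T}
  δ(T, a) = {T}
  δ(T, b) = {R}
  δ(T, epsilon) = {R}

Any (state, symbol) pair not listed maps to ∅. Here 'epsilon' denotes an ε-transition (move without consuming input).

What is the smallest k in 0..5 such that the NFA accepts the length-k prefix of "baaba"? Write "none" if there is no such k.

Start in {P}.
Read 'b': {P} → ∅.
The set is empty and remains empty for the remaining 4 symbols.
No reachable set along the way intersects F.

none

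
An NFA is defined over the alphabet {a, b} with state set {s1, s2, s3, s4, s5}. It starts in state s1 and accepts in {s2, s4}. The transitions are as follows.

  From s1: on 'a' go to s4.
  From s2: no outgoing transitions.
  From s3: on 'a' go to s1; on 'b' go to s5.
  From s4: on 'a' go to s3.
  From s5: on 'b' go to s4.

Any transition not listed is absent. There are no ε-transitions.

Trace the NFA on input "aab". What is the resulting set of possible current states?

Start in {s1}.
Read 'a': {s1} → {s4}.
Read 'a': {s4} → {s3}.
Read 'b': {s3} → {s5}.

{s5}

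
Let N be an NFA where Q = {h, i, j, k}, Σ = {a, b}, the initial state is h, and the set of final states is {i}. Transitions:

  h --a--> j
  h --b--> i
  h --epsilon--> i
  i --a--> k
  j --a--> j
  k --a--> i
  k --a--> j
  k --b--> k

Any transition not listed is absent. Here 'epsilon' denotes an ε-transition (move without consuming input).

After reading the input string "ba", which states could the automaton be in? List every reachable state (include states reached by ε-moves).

{k}

Start: ε-closure({h}) = {h, i}.
Read 'b': h→{i}, i→∅; now {i}.
Read 'a': i→{k}; now {k}.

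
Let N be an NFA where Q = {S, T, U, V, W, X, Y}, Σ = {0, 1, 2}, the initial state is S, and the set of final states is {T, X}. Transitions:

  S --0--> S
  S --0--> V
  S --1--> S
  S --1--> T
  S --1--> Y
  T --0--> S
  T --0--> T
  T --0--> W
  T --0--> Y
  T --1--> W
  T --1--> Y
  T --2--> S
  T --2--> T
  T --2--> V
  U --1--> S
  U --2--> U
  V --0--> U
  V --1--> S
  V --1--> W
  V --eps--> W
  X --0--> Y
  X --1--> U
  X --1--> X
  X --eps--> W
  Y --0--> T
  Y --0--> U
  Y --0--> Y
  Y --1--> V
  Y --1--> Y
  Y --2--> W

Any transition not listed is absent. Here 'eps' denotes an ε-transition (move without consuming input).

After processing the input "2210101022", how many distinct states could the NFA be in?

0

Start in {S}.
Read '2': {S} → ∅.
The set is empty and remains empty for the remaining 9 symbols.
That set has 0 states.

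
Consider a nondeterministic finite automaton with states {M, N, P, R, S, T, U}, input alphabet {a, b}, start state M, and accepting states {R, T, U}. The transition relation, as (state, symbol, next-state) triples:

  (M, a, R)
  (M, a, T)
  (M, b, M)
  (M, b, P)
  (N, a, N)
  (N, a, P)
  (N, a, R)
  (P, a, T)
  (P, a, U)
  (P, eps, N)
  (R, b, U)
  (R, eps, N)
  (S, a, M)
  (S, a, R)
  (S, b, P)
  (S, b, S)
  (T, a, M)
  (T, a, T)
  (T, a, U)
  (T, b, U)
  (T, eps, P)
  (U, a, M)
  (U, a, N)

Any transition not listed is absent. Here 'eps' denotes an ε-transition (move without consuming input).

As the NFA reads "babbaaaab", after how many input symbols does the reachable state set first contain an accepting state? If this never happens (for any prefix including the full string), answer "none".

Start in {M}.
Read 'b': M→{M, P}; union {M, P}; ε-closure = {M, N, P}.
Read 'a': M→{R, T}, N→{N, P, R}, P→{T, U}; now {N, P, R, T, U}.
None of the earlier sets intersect F, but {N, P, R, T, U} does.

2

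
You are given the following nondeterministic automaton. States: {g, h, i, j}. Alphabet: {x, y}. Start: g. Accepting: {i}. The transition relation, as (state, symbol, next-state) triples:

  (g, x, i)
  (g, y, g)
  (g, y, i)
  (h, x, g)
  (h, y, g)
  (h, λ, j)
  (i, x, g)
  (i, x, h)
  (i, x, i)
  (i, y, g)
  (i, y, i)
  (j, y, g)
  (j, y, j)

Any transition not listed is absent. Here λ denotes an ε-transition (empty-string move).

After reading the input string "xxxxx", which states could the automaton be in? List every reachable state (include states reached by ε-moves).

{g, h, i, j}

Start in {g}.
Read 'x': g→{i}; now {i}.
Read 'x': i→{g, h, i}; union {g, h, i}; ε-closure = {g, h, i, j}.
Read 'x': g→{i}, h→{g}, i→{g, h, i}, j→∅; union {g, h, i}; ε-closure = {g, h, i, j}.
Read 'x': g→{i}, h→{g}, i→{g, h, i}, j→∅; union {g, h, i}; ε-closure = {g, h, i, j}.
Read 'x': g→{i}, h→{g}, i→{g, h, i}, j→∅; union {g, h, i}; ε-closure = {g, h, i, j}.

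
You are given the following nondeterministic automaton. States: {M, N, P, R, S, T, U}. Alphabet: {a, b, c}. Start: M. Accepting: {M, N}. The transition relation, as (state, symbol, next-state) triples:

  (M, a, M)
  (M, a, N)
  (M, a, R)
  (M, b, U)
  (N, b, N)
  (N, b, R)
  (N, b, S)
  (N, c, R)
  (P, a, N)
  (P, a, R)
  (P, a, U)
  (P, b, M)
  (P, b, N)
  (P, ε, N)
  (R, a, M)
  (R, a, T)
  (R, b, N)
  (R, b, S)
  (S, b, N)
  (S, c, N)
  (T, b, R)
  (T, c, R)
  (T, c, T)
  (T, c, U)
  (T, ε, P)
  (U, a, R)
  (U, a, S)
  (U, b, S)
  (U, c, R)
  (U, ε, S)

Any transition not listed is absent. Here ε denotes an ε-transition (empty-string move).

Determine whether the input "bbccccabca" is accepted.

No

Start in {M}.
Read 'b': M→{U}; union {U}; ε-closure = {S, U}.
Read 'b': S→{N}, U→{S}; now {N, S}.
Read 'c': N→{R}, S→{N}; now {N, R}.
Read 'c': N→{R}, R→∅; now {R}.
Read 'c': R→∅; now ∅.
The set is empty and remains empty for the remaining 5 symbols.
The final set ∅ contains no accepting state.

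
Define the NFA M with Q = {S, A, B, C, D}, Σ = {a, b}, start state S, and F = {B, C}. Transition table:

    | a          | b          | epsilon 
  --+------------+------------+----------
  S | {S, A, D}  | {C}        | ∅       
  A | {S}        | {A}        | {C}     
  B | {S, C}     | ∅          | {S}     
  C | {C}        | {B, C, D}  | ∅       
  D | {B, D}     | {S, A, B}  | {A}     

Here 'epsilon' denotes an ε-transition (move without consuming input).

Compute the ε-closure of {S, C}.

{S, C}

Begin with {S, C}.
No ε-moves leave this set, so the closure equals the set itself.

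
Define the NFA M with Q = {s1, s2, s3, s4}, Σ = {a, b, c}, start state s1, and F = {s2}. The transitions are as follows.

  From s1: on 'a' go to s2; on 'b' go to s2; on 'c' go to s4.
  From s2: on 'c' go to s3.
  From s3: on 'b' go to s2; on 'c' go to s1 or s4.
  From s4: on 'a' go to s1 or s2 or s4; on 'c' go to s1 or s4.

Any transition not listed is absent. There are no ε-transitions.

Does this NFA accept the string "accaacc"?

Start in {s1}.
Read 'a': s1→{s2}; now {s2}.
Read 'c': s2→{s3}; now {s3}.
Read 'c': s3→{s1, s4}; now {s1, s4}.
Read 'a': s1→{s2}, s4→{s1, s2, s4}; now {s1, s2, s4}.
Read 'a': s1→{s2}, s2→∅, s4→{s1, s2, s4}; now {s1, s2, s4}.
Read 'c': s1→{s4}, s2→{s3}, s4→{s1, s4}; now {s1, s3, s4}.
Read 'c': s1→{s4}, s3→{s1, s4}, s4→{s1, s4}; now {s1, s4}.
The final set {s1, s4} contains no accepting state.

No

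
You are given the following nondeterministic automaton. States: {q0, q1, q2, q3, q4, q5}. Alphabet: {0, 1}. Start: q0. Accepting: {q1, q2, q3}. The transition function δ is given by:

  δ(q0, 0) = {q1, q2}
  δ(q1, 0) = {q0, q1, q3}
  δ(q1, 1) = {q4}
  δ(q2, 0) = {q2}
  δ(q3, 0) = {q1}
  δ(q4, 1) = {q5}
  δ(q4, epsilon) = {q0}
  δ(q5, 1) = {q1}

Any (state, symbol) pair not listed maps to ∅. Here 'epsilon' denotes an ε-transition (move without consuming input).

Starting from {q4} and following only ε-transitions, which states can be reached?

Begin with {q4}.
ε-move q4 → q0; add q0.

{q0, q4}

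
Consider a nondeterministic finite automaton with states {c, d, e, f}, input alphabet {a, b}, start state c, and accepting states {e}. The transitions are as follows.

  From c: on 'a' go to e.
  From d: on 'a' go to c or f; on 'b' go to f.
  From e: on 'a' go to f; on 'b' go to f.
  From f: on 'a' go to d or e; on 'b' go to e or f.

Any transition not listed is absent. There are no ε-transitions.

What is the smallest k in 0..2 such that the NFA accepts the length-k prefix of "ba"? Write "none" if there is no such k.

Start in {c}.
Read 'b': c→∅; now ∅.
The set is empty and remains empty for the remaining 1 symbol.
No reachable set along the way intersects F.

none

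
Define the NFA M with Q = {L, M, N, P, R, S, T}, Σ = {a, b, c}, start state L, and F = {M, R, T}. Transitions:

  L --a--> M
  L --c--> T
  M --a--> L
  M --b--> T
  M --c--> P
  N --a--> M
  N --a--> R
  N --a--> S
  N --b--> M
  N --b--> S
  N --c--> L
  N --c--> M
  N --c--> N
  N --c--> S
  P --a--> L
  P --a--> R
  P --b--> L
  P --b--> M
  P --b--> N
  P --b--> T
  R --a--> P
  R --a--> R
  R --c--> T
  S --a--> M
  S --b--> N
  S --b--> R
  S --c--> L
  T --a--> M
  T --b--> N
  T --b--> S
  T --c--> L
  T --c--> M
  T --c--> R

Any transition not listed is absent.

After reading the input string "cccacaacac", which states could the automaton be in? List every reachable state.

Start in {L}.
Read 'c': {L} → {T}.
Read 'c': {T} → {L, M, R}.
Read 'c': {L, M, R} → {P, T}.
Read 'a': {P, T} → {L, M, R}.
Read 'c': {L, M, R} → {P, T}.
Read 'a': {P, T} → {L, M, R}.
Read 'a': {L, M, R} → {L, M, P, R}.
Read 'c': {L, M, P, R} → {P, T}.
Read 'a': {P, T} → {L, M, R}.
Read 'c': {L, M, R} → {P, T}.

{P, T}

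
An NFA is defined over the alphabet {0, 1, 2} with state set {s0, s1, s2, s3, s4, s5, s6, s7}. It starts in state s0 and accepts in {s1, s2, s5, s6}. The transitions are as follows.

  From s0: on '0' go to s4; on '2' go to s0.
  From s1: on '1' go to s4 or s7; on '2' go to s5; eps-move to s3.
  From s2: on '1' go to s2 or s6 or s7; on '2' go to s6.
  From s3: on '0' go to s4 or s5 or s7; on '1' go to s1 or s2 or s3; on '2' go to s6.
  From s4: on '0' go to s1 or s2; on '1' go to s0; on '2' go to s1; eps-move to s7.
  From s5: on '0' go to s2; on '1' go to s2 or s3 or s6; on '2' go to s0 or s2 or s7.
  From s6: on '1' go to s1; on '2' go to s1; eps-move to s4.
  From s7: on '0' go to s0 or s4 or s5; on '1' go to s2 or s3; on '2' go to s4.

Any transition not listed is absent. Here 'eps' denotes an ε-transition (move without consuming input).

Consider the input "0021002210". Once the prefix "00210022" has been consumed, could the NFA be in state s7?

Start in {s0}.
Read '0': {s0} → {s4, s7}.
Read '0': {s4, s7} → {s0, s1, s2, s3, s4, s5, s7}.
Read '2': {s0, s1, s2, s3, s4, s5, s7} → {s0, s1, s2, s3, s4, s5, s6, s7}.
Read '1': {s0, s1, s2, s3, s4, s5, s6, s7} → {s0, s1, s2, s3, s4, s6, s7}.
Read '0': {s0, s1, s2, s3, s4, s6, s7} → {s0, s1, s2, s3, s4, s5, s7}.
Read '0': {s0, s1, s2, s3, s4, s5, s7} → {s0, s1, s2, s3, s4, s5, s7}.
Read '2': {s0, s1, s2, s3, s4, s5, s7} → {s0, s1, s2, s3, s4, s5, s6, s7}.
Read '2': {s0, s1, s2, s3, s4, s5, s6, s7} → {s0, s1, s2, s3, s4, s5, s6, s7}.
State s7 is in {s0, s1, s2, s3, s4, s5, s6, s7}.

Yes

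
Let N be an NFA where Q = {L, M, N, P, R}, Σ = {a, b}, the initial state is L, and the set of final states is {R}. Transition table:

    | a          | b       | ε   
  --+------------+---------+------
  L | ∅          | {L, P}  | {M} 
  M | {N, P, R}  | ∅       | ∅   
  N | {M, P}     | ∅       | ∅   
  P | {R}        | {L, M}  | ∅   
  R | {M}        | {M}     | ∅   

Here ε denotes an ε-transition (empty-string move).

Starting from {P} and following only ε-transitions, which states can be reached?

{P}

Begin with {P}.
No ε-moves leave this set, so the closure equals the set itself.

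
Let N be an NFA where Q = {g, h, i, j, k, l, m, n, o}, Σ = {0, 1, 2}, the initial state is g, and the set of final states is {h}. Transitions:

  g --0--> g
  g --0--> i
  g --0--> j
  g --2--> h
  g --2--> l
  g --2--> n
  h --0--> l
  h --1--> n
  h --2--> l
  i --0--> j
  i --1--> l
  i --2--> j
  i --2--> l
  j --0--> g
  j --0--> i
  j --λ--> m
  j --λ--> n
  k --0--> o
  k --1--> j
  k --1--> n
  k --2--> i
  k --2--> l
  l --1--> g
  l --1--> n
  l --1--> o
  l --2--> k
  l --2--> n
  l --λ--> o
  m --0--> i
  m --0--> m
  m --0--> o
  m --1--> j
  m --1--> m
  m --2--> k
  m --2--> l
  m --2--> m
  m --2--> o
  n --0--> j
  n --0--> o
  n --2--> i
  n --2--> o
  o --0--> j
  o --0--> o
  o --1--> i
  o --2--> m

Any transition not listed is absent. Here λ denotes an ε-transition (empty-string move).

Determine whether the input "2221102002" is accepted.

Start in {g}.
Read '2': {g} → {h, l, n, o}.
Read '2': {h, l, n, o} → {i, k, l, m, n, o}.
Read '2': {i, k, l, m, n, o} → {i, j, k, l, m, n, o}.
Read '1': {i, j, k, l, m, n, o} → {g, i, j, l, m, n, o}.
Read '1': {g, i, j, l, m, n, o} → {g, i, j, l, m, n, o}.
Read '0': {g, i, j, l, m, n, o} → {g, i, j, m, n, o}.
Read '2': {g, i, j, m, n, o} → {h, i, j, k, l, m, n, o}.
Read '0': {h, i, j, k, l, m, n, o} → {g, i, j, l, m, n, o}.
Read '0': {g, i, j, l, m, n, o} → {g, i, j, m, n, o}.
Read '2': {g, i, j, m, n, o} → {h, i, j, k, l, m, n, o}.
The final set {h, i, j, k, l, m, n, o} contains the accepting state h.

Yes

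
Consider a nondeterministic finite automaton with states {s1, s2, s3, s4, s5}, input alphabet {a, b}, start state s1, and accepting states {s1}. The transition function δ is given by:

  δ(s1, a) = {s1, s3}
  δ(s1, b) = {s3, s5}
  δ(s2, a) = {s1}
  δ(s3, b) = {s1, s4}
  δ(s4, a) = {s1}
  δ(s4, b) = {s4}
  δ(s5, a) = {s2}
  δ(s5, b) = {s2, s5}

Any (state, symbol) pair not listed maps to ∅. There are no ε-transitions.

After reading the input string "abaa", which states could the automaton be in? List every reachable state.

{s1, s3}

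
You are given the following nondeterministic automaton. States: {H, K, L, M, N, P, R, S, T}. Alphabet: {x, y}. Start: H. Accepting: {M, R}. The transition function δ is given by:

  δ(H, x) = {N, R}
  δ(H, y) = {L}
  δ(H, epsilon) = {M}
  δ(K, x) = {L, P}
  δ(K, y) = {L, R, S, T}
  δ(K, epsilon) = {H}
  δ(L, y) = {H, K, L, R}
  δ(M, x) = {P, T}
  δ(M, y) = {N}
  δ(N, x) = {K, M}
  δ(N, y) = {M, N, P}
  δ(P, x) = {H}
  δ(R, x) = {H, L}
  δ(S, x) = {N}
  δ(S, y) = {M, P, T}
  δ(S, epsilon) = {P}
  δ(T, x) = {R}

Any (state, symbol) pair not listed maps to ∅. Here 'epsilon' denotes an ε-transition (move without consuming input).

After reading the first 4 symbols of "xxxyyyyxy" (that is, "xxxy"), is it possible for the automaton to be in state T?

Start: ε-closure({H}) = {H, M}.
Read 'x': H→{N, R}, M→{P, T}; now {N, P, R, T}.
Read 'x': N→{K, M}, P→{H}, R→{H, L}, T→{R}; now {H, K, L, M, R}.
Read 'x': H→{N, R}, K→{L, P}, L→∅, M→{P, T}, R→{H, L}; union {H, L, N, P, R, T}; ε-closure = {H, L, M, N, P, R, T}.
Read 'y': H→{L}, L→{H, K, L, R}, M→{N}, N→{M, N, P}, P→∅, R→∅, T→∅; now {H, K, L, M, N, P, R}.
State T is not in {H, K, L, M, N, P, R}.

No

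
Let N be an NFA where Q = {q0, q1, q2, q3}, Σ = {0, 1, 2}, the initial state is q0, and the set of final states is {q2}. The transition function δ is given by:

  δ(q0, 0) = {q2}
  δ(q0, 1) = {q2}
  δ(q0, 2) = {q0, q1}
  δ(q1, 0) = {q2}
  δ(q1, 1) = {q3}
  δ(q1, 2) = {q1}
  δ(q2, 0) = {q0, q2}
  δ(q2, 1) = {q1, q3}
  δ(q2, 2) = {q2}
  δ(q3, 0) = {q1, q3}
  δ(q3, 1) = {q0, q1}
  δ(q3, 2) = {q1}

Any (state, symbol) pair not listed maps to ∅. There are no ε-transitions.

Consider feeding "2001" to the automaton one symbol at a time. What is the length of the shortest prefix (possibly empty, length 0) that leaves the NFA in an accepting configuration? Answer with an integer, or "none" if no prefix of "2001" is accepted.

2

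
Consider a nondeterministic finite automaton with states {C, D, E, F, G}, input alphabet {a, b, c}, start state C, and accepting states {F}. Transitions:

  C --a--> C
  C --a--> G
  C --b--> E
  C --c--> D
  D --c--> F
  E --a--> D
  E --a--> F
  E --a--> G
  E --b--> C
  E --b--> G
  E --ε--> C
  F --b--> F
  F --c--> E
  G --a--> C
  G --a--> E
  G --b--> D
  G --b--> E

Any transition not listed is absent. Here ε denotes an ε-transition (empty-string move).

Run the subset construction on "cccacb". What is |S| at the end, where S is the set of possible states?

Start in {C}.
Read 'c': {C} → {D}.
Read 'c': {D} → {F}.
Read 'c': {F} → {C, E}.
Read 'a': {C, E} → {C, D, F, G}.
Read 'c': {C, D, F, G} → {C, D, E, F}.
Read 'b': {C, D, E, F} → {C, E, F, G}.
That set has 4 states.

4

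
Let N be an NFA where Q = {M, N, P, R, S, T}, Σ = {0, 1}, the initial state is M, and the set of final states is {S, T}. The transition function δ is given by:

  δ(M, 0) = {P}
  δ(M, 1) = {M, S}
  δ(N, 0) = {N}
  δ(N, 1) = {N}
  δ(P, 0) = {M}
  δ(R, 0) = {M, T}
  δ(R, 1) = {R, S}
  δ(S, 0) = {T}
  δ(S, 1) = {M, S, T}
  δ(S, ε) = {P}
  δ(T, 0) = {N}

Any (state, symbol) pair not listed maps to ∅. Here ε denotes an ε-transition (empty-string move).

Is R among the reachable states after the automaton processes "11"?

Start in {M}.
Read '1': {M} → {M, P, S}.
Read '1': {M, P, S} → {M, P, S, T}.
State R is not in {M, P, S, T}.

No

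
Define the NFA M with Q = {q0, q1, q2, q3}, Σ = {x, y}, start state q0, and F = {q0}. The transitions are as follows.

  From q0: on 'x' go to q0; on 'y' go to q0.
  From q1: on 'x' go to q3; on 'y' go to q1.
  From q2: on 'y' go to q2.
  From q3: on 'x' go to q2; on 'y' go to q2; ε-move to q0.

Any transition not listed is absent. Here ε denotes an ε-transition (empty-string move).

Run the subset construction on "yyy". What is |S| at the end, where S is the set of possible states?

Start in {q0}.
Read 'y': q0→{q0}; now {q0}.
Read 'y': q0→{q0}; now {q0}.
Read 'y': q0→{q0}; now {q0}.
That set has 1 state.

1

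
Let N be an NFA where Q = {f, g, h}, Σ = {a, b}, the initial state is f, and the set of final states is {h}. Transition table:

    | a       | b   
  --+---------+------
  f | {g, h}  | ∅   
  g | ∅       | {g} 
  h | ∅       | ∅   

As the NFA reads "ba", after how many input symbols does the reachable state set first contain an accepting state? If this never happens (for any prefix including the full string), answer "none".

none

Start in {f}.
Read 'b': {f} → ∅.
The set is empty and remains empty for the remaining 1 symbol.
No reachable set along the way intersects F.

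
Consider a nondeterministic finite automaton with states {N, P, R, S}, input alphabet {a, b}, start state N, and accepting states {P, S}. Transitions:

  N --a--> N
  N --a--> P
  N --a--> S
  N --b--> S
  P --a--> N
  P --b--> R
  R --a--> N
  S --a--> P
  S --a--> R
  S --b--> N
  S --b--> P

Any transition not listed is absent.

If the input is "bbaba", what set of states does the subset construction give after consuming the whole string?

Start in {N}.
Read 'b': {N} → {S}.
Read 'b': {S} → {N, P}.
Read 'a': {N, P} → {N, P, S}.
Read 'b': {N, P, S} → {N, P, R, S}.
Read 'a': {N, P, R, S} → {N, P, R, S}.

{N, P, R, S}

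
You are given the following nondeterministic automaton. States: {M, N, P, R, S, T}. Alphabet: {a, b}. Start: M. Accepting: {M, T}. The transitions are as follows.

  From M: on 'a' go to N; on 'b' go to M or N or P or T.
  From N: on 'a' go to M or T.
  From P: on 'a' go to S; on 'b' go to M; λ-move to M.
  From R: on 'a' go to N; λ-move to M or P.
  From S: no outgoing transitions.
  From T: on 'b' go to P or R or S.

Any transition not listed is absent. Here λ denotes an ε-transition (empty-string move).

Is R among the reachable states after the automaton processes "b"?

No

Start in {M}.
Read 'b': {M} → {M, N, P, T}.
State R is not in {M, N, P, T}.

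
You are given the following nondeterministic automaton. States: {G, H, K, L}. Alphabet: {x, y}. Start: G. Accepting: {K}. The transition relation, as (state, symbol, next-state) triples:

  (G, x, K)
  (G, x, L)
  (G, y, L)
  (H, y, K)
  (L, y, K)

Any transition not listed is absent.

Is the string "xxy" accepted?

Start in {G}.
Read 'x': G→{K, L}; now {K, L}.
Read 'x': K→∅, L→∅; now ∅.
The set is empty and remains empty for the remaining 1 symbol.
The final set ∅ contains no accepting state.

No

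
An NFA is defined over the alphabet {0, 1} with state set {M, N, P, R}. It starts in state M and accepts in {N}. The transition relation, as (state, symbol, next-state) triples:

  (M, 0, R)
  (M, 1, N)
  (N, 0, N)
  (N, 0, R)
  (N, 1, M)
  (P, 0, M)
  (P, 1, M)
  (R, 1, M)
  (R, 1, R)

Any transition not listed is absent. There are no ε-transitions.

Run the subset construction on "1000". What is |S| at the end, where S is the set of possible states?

2

Start in {M}.
Read '1': M→{N}; now {N}.
Read '0': N→{N, R}; now {N, R}.
Read '0': N→{N, R}, R→∅; now {N, R}.
Read '0': N→{N, R}, R→∅; now {N, R}.
That set has 2 states.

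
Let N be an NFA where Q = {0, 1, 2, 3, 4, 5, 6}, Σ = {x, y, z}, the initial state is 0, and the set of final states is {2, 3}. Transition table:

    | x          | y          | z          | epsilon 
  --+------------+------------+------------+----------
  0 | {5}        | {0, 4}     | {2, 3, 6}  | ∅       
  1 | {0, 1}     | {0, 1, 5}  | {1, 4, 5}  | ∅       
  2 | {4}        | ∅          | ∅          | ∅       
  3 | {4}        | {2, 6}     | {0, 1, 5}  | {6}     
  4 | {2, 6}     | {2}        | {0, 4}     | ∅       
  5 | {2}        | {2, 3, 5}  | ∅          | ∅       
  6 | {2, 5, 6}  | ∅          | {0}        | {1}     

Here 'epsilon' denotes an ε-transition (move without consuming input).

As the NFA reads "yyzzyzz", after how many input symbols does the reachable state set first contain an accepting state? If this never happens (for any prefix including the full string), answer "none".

2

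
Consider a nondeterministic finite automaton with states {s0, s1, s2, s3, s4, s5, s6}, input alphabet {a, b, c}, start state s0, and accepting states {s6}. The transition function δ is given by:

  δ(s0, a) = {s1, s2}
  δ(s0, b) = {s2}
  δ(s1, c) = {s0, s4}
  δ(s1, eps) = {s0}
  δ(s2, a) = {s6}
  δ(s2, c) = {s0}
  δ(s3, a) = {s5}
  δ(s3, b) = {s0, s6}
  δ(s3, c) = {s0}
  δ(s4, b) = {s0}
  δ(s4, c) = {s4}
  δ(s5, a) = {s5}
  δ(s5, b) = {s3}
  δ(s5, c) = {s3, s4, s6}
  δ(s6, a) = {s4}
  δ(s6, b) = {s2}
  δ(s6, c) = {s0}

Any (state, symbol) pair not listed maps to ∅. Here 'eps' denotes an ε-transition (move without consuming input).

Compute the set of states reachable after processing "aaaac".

{s0, s4}

Start in {s0}.
Read 'a': s0→{s1, s2}; union {s1, s2}; ε-closure = {s0, s1, s2}.
Read 'a': s0→{s1, s2}, s1→∅, s2→{s6}; union {s1, s2, s6}; ε-closure = {s0, s1, s2, s6}.
Read 'a': s0→{s1, s2}, s1→∅, s2→{s6}, s6→{s4}; union {s1, s2, s4, s6}; ε-closure = {s0, s1, s2, s4, s6}.
Read 'a': s0→{s1, s2}, s1→∅, s2→{s6}, s4→∅, s6→{s4}; union {s1, s2, s4, s6}; ε-closure = {s0, s1, s2, s4, s6}.
Read 'c': s0→∅, s1→{s0, s4}, s2→{s0}, s4→{s4}, s6→{s0}; now {s0, s4}.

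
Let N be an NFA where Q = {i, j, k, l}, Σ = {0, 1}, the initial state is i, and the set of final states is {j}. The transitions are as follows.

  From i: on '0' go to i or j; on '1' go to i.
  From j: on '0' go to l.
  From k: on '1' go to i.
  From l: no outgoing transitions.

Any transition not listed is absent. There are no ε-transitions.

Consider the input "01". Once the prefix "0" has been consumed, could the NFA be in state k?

Start in {i}.
Read '0': {i} → {i, j}.
State k is not in {i, j}.

No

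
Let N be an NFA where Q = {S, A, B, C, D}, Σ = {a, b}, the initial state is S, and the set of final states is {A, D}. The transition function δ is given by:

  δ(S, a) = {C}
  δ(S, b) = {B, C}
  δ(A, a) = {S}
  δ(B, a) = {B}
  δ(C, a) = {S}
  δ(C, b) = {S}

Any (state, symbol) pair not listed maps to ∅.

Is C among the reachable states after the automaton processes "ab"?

Start in {S}.
Read 'a': S→{C}; now {C}.
Read 'b': C→{S}; now {S}.
State C is not in {S}.

No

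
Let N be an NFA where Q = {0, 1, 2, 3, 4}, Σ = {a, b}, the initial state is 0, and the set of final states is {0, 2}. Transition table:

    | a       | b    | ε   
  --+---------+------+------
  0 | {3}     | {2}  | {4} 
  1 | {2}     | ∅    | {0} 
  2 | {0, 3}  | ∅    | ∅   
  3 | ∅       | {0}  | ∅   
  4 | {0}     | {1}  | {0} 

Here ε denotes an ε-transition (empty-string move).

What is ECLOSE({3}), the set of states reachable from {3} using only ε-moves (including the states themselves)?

Begin with {3}.
No ε-moves leave this set, so the closure equals the set itself.

{3}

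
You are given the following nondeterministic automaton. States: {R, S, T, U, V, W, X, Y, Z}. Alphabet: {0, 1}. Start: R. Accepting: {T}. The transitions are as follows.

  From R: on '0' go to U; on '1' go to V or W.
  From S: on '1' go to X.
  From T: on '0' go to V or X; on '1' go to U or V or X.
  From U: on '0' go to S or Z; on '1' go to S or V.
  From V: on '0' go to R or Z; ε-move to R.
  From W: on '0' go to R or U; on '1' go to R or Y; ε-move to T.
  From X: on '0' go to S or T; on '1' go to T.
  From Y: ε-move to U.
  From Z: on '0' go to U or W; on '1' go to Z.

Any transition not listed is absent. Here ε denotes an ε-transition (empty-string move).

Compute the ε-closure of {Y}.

Begin with {Y}.
ε-move Y → U; add U.

{U, Y}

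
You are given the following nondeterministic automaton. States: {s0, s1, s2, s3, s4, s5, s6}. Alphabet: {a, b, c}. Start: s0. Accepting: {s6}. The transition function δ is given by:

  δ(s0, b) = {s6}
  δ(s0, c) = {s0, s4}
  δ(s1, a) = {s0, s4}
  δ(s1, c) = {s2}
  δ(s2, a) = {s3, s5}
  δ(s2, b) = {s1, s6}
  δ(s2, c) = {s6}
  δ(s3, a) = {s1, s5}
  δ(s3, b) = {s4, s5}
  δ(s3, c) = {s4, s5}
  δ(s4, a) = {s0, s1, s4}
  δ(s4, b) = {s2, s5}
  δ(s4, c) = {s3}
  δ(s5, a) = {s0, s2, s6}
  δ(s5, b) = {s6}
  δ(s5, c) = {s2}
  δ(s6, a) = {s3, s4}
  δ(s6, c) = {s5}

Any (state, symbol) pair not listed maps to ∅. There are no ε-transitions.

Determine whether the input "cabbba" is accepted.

No

Start in {s0}.
Read 'c': s0→{s0, s4}; now {s0, s4}.
Read 'a': s0→∅, s4→{s0, s1, s4}; now {s0, s1, s4}.
Read 'b': s0→{s6}, s1→∅, s4→{s2, s5}; now {s2, s5, s6}.
Read 'b': s2→{s1, s6}, s5→{s6}, s6→∅; now {s1, s6}.
Read 'b': s1→∅, s6→∅; now ∅.
The set is empty and remains empty for the remaining 1 symbol.
The final set ∅ contains no accepting state.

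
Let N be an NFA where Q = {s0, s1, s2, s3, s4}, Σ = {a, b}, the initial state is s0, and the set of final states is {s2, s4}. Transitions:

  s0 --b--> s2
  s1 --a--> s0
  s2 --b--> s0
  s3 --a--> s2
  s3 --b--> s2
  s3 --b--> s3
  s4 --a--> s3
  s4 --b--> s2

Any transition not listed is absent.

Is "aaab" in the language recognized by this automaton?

Start in {s0}.
Read 'a': {s0} → ∅.
The set is empty and remains empty for the remaining 3 symbols.
The final set ∅ contains no accepting state.

No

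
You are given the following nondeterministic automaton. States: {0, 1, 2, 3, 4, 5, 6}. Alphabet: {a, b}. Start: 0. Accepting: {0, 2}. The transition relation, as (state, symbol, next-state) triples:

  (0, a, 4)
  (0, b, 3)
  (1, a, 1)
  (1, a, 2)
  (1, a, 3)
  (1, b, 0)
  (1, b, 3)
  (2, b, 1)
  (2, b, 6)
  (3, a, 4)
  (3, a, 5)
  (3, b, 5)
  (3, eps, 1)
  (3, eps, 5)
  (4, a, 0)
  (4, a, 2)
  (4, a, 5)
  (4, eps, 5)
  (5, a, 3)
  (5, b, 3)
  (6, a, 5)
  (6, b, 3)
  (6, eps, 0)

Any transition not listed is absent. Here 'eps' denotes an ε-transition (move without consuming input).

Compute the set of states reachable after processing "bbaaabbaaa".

{0, 1, 2, 3, 4, 5}

Start in {0}.
Read 'b': {0} → {1, 3, 5}.
Read 'b': {1, 3, 5} → {0, 1, 3, 5}.
Read 'a': {0, 1, 3, 5} → {1, 2, 3, 4, 5}.
Read 'a': {1, 2, 3, 4, 5} → {0, 1, 2, 3, 4, 5}.
Read 'a': {0, 1, 2, 3, 4, 5} → {0, 1, 2, 3, 4, 5}.
Read 'b': {0, 1, 2, 3, 4, 5} → {0, 1, 3, 5, 6}.
Read 'b': {0, 1, 3, 5, 6} → {0, 1, 3, 5}.
Read 'a': {0, 1, 3, 5} → {1, 2, 3, 4, 5}.
Read 'a': {1, 2, 3, 4, 5} → {0, 1, 2, 3, 4, 5}.
Read 'a': {0, 1, 2, 3, 4, 5} → {0, 1, 2, 3, 4, 5}.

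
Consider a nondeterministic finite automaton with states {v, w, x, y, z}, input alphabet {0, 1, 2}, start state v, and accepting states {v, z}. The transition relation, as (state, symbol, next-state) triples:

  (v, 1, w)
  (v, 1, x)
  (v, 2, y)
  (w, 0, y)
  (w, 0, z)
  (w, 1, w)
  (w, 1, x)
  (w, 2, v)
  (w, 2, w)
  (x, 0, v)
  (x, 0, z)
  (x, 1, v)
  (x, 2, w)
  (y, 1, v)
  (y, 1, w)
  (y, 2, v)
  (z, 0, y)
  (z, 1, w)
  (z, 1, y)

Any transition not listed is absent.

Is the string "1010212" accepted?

Start in {v}.
Read '1': {v} → {w, x}.
Read '0': {w, x} → {v, y, z}.
Read '1': {v, y, z} → {v, w, x, y}.
Read '0': {v, w, x, y} → {v, y, z}.
Read '2': {v, y, z} → {v, y}.
Read '1': {v, y} → {v, w, x}.
Read '2': {v, w, x} → {v, w, y}.
The final set {v, w, y} contains the accepting state v.

Yes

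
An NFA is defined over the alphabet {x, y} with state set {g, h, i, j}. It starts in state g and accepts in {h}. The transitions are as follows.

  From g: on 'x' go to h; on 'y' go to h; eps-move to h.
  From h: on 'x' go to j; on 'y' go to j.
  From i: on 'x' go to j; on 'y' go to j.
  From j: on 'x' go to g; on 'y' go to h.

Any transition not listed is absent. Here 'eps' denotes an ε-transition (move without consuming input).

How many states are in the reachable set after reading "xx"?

Start: ε-closure({g}) = {g, h}.
Read 'x': {g, h} → {h, j}.
Read 'x': {h, j} → {g, h, j}.
That set has 3 states.

3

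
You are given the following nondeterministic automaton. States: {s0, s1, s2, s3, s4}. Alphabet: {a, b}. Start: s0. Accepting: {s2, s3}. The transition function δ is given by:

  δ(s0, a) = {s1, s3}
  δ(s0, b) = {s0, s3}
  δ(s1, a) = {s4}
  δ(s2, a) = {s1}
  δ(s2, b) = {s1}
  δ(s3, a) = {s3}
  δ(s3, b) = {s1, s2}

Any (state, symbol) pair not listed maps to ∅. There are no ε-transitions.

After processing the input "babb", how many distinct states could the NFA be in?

Start in {s0}.
Read 'b': {s0} → {s0, s3}.
Read 'a': {s0, s3} → {s1, s3}.
Read 'b': {s1, s3} → {s1, s2}.
Read 'b': {s1, s2} → {s1}.
That set has 1 state.

1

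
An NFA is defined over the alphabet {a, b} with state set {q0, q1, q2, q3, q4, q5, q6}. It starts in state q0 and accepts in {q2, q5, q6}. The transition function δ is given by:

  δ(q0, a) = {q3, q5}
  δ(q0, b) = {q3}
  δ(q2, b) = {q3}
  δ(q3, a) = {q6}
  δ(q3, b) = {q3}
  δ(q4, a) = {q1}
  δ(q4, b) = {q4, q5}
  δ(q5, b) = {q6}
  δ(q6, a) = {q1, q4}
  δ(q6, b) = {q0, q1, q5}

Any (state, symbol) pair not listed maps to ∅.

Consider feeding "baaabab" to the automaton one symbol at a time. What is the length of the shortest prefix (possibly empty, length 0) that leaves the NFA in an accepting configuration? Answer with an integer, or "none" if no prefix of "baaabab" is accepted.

Start in {q0}.
Read 'b': {q0} → {q3}.
Read 'a': {q3} → {q6}.
None of the earlier sets intersect F, but {q6} does.

2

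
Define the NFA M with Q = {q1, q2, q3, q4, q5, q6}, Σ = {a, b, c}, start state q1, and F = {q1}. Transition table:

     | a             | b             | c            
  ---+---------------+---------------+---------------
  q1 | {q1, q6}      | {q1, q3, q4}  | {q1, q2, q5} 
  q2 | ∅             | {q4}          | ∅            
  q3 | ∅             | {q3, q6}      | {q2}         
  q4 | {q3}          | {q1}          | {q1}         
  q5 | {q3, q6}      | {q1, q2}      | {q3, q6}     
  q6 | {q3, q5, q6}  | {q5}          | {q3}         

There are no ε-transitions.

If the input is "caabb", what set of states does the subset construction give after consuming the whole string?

{q1, q2, q3, q4, q5, q6}

Start in {q1}.
Read 'c': {q1} → {q1, q2, q5}.
Read 'a': {q1, q2, q5} → {q1, q3, q6}.
Read 'a': {q1, q3, q6} → {q1, q3, q5, q6}.
Read 'b': {q1, q3, q5, q6} → {q1, q2, q3, q4, q5, q6}.
Read 'b': {q1, q2, q3, q4, q5, q6} → {q1, q2, q3, q4, q5, q6}.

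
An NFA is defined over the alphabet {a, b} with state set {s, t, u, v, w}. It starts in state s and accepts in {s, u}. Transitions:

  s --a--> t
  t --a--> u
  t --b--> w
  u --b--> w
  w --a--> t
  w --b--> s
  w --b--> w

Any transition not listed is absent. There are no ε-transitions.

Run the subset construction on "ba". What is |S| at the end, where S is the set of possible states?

Start in {s}.
Read 'b': s→∅; now ∅.
The set is empty and remains empty for the remaining 1 symbol.
That set has 0 states.

0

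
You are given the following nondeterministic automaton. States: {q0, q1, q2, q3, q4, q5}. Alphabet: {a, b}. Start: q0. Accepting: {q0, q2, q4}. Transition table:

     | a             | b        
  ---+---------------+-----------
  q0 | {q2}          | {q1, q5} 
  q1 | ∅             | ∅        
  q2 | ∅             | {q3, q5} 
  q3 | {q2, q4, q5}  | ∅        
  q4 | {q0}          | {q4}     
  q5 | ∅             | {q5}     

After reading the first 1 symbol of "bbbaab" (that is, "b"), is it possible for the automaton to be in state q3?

No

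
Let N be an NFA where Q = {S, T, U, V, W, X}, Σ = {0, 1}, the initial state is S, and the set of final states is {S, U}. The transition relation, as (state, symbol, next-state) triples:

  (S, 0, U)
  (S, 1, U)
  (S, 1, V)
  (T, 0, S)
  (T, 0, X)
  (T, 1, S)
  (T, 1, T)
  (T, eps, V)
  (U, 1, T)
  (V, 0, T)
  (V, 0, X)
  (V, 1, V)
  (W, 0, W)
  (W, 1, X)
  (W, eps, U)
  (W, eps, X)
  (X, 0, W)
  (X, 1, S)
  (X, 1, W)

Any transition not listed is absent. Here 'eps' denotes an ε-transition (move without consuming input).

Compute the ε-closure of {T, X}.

{T, V, X}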